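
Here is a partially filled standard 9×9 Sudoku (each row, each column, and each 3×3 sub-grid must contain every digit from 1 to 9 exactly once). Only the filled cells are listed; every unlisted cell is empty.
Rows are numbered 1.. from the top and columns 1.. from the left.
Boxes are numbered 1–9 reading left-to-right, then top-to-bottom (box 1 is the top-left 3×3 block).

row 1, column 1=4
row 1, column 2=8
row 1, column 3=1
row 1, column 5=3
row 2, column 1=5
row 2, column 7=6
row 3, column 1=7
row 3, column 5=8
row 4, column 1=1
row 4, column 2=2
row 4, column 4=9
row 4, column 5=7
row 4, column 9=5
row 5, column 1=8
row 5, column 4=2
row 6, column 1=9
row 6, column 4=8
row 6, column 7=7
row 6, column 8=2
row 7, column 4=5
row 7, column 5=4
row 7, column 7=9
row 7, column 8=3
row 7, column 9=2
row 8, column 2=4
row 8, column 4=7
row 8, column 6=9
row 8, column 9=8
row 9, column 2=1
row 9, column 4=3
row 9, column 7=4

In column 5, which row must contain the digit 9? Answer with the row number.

Consider where 9 can go in column 5.
row 5, column 5 is out (box 5 already has a 9).
row 6, column 5 is out (row 6 already has a 9).
row 8, column 5 is out (row 8 already has a 9).
row 9, column 5 is out (box 8 already has a 9).
So the only cell in column 5 that can hold 9 is row 2, column 5.
That is row 2.

2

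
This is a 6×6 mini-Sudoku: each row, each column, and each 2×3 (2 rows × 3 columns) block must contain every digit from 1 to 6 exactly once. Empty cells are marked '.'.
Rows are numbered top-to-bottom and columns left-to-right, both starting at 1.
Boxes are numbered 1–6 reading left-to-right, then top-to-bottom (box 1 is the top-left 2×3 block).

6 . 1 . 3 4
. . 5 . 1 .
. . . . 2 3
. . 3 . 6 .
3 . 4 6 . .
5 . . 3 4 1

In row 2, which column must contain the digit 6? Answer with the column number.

6

Consider where 6 can go in row 2.
R2C1 is out (column 1 already has a 6).
R2C2 is out (box 1 already has a 6).
R2C4 is out (column 4 already has a 6).
So the only cell in row 2 that can hold 6 is R2C6.
That is column 6.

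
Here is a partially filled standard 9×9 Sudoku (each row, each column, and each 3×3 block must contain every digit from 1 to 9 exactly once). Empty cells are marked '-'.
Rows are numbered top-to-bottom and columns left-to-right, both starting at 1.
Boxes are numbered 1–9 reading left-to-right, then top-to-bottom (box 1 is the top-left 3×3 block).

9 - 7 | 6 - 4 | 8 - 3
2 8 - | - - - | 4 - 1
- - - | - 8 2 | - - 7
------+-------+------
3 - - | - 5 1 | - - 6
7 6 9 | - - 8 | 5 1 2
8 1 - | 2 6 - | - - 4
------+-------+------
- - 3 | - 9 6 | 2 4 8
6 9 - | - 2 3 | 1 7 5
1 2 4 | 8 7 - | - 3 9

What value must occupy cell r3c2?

Cell r3c2 itself could take any of {3, 4, 5} by direct elimination.
Consider where 3 can go in column 2.
r1c2 is out (row 1 already has a 3).
r4c2 is out (row 4 already has a 3).
r7c2 is out (row 7 already has a 3).
So the only cell in column 2 that can hold 3 is r3c2.
Therefore r3c2 = 3.

3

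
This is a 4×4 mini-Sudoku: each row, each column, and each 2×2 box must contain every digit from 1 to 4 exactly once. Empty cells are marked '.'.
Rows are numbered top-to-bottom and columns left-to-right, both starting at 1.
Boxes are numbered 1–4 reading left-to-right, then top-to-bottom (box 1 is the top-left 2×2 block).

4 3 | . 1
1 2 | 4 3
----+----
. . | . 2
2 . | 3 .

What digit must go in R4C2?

1

Cell R4C2 itself could take any of {1, 4} by direct elimination.
Consider where 1 can go in row 4.
R4C4 is out (column 4 already has a 1).
So the only cell in row 4 that can hold 1 is R4C2.
Therefore R4C2 = 1.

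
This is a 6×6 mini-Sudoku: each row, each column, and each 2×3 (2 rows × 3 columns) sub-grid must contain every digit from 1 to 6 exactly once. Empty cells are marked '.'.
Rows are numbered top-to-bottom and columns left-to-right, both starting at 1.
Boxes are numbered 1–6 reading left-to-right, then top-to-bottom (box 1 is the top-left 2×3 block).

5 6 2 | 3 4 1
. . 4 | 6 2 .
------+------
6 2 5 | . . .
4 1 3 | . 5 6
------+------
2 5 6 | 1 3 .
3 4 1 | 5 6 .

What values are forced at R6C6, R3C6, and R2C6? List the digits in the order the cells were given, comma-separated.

For R6C6:
  Row 6 already contains {1, 3, 4, 5, 6}.
  Column 6 already contains {1, 6}.
  Its 2×3 block (box 6) already contains {1, 3, 5, 6}.
  The only value from 1–6 not eliminated is 2, so R6C6 = 2.
For R3C6:
  Consider where 3 can go in row 3.
  R3C4 is out (column 4 already has a 3).
  R3C5 is out (column 5 already has a 3).
  So the only cell in row 3 that can hold 3 is R3C6.
  So R3C6 = 3.
For R2C6:
  Row 2 already contains {2, 4, 6}.
  Column 6 already contains {1, 6}.
  Its 2×3 block (box 2) already contains {1, 2, 3, 4, 6}.
  The only value from 1–6 not eliminated is 5, so R2C6 = 5.

2,3,5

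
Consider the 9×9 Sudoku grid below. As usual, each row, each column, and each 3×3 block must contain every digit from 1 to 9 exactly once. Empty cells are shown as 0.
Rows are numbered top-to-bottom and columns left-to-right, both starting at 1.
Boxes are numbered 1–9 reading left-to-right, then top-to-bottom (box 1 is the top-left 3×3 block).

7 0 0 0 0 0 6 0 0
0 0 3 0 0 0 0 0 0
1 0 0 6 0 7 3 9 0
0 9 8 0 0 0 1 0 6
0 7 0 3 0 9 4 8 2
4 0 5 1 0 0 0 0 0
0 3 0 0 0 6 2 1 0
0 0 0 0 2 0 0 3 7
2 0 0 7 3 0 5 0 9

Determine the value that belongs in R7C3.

7

Cell R7C3 itself could take any of {4, 7, 9} by direct elimination.
Consider where 7 can go in row 7.
R7C1 is out (column 1 already has a 7).
R7C4 is out (column 4 already has a 7).
R7C5 is out (box 8 already has a 7).
R7C9 is out (column 9 already has a 7).
So the only cell in row 7 that can hold 7 is R7C3.
Therefore R7C3 = 7.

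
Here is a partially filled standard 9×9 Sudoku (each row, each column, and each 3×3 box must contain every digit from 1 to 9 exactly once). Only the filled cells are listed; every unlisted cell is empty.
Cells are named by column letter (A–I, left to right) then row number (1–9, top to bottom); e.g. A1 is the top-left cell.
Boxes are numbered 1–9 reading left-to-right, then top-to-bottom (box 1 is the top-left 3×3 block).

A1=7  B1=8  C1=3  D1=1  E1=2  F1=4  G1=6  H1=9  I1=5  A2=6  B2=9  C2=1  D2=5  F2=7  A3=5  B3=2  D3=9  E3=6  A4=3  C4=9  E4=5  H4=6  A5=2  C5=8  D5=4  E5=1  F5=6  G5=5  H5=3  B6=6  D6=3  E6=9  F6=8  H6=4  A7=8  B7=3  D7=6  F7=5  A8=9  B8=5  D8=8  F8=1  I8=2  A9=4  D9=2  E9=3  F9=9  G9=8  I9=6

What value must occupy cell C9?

Row 9 already contains {2, 3, 4, 6, 8, 9}.
Column C already contains {1, 3, 8, 9}.
Its 3×3 block (box 7) already contains {3, 4, 5, 8, 9}.
The only value from 1–9 not eliminated is 7, so C9 = 7.

7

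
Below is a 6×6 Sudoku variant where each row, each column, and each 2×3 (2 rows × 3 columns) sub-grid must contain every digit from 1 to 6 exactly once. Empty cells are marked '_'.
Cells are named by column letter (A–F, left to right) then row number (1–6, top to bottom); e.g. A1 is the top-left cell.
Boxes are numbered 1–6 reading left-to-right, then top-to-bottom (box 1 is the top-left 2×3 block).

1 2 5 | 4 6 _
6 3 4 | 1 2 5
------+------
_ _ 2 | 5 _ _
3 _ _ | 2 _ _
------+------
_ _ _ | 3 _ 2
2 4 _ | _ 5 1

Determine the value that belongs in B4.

5

Cell B4 itself could take any of {1, 5, 6} by direct elimination.
Consider where 5 can go in row 4.
C4 is out (column C already has a 5).
E4 is out (column E already has a 5).
F4 is out (column F already has a 5).
So the only cell in row 4 that can hold 5 is B4.
Therefore B4 = 5.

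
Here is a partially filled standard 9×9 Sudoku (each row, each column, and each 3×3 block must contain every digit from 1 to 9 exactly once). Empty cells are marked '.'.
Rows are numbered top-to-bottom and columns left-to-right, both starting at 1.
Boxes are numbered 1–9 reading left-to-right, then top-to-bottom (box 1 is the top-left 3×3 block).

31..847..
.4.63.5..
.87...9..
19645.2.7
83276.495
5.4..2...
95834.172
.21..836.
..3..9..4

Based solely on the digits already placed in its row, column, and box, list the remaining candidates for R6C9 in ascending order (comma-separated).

Row 6 already contains {2, 4, 5}.
Column 9 already contains {2, 4, 5, 7}.
Its 3×3 block (box 6) already contains {2, 4, 5, 7, 9}.
Removing those from 1–9 leaves {1, 3, 6, 8} as the candidates for R6C9.

1,3,6,8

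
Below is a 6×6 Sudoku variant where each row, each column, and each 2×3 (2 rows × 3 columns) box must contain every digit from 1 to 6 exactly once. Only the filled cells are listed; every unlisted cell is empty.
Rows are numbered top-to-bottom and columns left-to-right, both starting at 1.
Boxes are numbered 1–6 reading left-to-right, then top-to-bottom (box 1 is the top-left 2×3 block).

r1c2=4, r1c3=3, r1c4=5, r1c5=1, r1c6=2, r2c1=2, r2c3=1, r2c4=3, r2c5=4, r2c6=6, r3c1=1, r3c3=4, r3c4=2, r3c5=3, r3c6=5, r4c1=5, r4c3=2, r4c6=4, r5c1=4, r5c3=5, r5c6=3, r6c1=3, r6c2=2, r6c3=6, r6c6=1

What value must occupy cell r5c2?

1

Row 5 already contains {3, 4, 5}.
Column 2 already contains {2, 4}.
Its 2×3 block (box 5) already contains {2, 3, 4, 5, 6}.
The only value from 1–6 not eliminated is 1, so r5c2 = 1.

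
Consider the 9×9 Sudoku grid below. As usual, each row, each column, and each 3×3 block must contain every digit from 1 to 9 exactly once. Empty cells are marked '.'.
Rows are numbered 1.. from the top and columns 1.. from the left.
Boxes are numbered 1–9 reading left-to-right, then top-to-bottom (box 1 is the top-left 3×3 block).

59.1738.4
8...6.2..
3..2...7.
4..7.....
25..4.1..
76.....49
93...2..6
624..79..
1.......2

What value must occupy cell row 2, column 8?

9

Cell row 2, column 8 itself could take any of {1, 3, 5, 9} by direct elimination.
Consider where 9 can go in column 8.
row 1, column 8 is out (row 1 already has a 9). row 4, column 8 is out (box 6 already has a 9). row 5, column 8 is out (box 6 already has a 9). row 7, column 8 is out (row 7 already has a 9). The remaining empty cells in column 8 are similarly blocked.
So the only cell in column 8 that can hold 9 is row 2, column 8.
Therefore row 2, column 8 = 9.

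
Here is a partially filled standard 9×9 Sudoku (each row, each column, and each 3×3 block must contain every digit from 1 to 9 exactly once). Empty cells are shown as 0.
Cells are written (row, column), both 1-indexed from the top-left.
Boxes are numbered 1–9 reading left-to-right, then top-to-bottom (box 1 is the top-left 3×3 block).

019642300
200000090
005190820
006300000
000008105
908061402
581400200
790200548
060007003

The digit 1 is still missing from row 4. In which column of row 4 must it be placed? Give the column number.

Consider where 1 can go in row 4.
(4,2) is out (column 2 already has a 1). (4,5) is out (box 5 already has a 1). (4,6) is out (column 6 already has a 1). (4,7) is out (column 7 already has a 1). The remaining empty cells in row 4 are similarly blocked.
So the only cell in row 4 that can hold 1 is (4,1).
That is column 1.

1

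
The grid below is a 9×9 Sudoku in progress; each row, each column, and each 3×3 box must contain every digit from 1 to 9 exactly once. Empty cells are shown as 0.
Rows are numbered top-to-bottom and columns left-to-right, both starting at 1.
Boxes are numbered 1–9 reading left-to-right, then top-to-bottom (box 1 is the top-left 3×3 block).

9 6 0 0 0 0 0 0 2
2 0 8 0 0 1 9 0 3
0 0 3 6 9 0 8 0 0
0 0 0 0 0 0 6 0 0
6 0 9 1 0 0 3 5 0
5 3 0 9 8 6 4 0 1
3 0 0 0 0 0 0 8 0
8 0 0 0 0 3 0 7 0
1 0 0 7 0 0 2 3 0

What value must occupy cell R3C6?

Cell R3C6 itself could take any of {2, 4, 5, 7} by direct elimination.
Consider where 2 can go in box 2.
R1C4 is out (row 1 already has a 2).
R1C5 is out (row 1 already has a 2).
R1C6 is out (row 1 already has a 2).
R2C4 is out (row 2 already has a 2).
R2C5 is out (row 2 already has a 2).
So the only cell in box 2 that can hold 2 is R3C6.
Therefore R3C6 = 2.

2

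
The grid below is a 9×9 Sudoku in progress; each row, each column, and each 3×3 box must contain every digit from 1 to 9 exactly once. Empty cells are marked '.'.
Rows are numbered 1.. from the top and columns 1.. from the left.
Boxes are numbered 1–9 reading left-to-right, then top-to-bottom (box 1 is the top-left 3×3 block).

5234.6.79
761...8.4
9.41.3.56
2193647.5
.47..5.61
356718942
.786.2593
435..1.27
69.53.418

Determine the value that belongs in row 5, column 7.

Row 5 already contains {1, 4, 5, 6, 7}.
Column 7 already contains {4, 5, 7, 8, 9}.
Its 3×3 block (box 6) already contains {1, 2, 4, 5, 6, 7, 9}.
The only value from 1–9 not eliminated is 3, so row 5, column 7 = 3.

3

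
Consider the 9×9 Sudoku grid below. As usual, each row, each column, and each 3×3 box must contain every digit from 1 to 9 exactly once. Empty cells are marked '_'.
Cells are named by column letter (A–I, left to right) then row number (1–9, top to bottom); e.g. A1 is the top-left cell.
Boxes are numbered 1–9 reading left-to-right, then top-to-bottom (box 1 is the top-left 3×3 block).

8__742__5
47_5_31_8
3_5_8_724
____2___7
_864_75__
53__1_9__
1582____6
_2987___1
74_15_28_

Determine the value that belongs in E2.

6

Cell E2 itself could take any of {6, 9} by direct elimination.
Consider where 6 can go in column E.
E5 is out (row 5 already has a 6).
E7 is out (row 7 already has a 6).
So the only cell in column E that can hold 6 is E2.
Therefore E2 = 6.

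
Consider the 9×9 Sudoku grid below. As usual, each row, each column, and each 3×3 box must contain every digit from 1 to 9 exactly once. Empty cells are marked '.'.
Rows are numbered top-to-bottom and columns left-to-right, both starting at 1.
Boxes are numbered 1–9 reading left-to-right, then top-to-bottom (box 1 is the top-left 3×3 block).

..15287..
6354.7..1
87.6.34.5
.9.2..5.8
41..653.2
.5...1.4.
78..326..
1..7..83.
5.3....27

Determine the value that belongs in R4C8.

1

Cell R4C8 itself could take any of {1, 6, 7} by direct elimination.
Consider where 1 can go in box 6.
R5C8 is out (row 5 already has a 1).
R6C7 is out (row 6 already has a 1).
R6C9 is out (row 6 already has a 1).
So the only cell in box 6 that can hold 1 is R4C8.
Therefore R4C8 = 1.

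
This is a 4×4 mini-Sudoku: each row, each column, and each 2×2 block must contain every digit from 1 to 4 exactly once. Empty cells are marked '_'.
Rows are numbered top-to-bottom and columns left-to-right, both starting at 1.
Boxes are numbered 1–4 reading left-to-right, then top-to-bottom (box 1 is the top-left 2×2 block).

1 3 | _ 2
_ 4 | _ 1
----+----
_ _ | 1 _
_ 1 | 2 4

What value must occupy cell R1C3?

Row 1 already contains {1, 2, 3}.
Column 3 already contains {1, 2}.
Its 2×2 block (box 2) already contains {1, 2}.
The only value from 1–4 not eliminated is 4, so R1C3 = 4.

4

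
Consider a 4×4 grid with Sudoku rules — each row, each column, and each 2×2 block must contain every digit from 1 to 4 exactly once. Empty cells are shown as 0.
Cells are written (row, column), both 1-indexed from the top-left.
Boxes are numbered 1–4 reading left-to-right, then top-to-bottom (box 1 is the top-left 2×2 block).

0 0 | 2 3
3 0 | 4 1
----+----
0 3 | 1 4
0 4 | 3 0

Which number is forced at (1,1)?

4

Cell (1,1) itself could take any of {1, 4} by direct elimination.
Consider where 4 can go in column 1.
(3,1) is out (row 3 already has a 4).
(4,1) is out (row 4 already has a 4).
So the only cell in column 1 that can hold 4 is (1,1).
Therefore (1,1) = 4.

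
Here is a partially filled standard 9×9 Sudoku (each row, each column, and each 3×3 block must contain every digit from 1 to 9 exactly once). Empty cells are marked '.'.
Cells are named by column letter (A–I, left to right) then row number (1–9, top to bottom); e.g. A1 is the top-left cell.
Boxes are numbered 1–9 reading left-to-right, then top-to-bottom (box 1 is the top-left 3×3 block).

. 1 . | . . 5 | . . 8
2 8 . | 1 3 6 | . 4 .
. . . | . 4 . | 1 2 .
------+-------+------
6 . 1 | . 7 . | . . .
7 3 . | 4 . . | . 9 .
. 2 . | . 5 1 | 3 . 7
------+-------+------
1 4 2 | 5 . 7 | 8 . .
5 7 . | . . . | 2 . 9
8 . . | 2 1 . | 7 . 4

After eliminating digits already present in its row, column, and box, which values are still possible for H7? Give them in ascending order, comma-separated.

Row 7 already contains {1, 2, 4, 5, 7, 8}.
Column H already contains {2, 4, 9}.
Its 3×3 block (box 9) already contains {2, 4, 7, 8, 9}.
Removing those from 1–9 leaves {3, 6} as the candidates for H7.

3,6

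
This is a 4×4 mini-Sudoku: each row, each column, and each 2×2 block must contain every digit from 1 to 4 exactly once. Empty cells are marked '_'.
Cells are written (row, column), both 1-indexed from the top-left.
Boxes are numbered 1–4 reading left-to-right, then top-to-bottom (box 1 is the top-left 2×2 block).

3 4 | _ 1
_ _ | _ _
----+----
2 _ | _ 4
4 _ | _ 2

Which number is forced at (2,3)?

Cell (2,3) itself could take any of {2, 3, 4} by direct elimination.
Consider where 4 can go in box 2.
(1,3) is out (row 1 already has a 4).
(2,4) is out (column 4 already has a 4).
So the only cell in box 2 that can hold 4 is (2,3).
Therefore (2,3) = 4.

4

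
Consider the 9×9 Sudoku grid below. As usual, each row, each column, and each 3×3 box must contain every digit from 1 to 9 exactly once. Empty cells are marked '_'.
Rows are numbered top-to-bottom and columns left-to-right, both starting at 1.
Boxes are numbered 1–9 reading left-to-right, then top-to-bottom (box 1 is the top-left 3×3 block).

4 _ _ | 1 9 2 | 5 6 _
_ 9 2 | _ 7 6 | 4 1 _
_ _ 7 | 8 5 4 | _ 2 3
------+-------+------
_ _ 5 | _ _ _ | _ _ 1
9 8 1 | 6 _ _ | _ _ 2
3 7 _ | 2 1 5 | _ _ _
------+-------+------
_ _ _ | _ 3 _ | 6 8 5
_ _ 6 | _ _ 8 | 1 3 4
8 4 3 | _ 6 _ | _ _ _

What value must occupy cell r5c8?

Cell r5c8 itself could take any of {4, 5, 7} by direct elimination.
Consider where 5 can go in box 6.
r4c7 is out (row 4 already has a 5). r4c8 is out (row 4 already has a 5). r5c7 is out (column 7 already has a 5). r6c7 is out (row 6 already has a 5). The remaining empty cells in box 6 are similarly blocked.
So the only cell in box 6 that can hold 5 is r5c8.
Therefore r5c8 = 5.

5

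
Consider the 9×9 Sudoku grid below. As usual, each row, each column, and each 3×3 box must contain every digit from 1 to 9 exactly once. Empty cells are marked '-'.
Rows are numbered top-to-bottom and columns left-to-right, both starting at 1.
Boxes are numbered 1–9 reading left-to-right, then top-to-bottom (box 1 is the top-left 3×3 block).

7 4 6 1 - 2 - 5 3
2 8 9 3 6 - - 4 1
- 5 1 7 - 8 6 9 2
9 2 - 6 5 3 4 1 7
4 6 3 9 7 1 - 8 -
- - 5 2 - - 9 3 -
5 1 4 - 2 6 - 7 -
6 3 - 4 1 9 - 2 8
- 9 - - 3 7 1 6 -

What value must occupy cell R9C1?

Row 9 already contains {1, 3, 6, 7, 9}.
Column 1 already contains {2, 4, 5, 6, 7, 9}.
Its 3×3 block (box 7) already contains {1, 3, 4, 5, 6, 9}.
The only value from 1–9 not eliminated is 8, so R9C1 = 8.

8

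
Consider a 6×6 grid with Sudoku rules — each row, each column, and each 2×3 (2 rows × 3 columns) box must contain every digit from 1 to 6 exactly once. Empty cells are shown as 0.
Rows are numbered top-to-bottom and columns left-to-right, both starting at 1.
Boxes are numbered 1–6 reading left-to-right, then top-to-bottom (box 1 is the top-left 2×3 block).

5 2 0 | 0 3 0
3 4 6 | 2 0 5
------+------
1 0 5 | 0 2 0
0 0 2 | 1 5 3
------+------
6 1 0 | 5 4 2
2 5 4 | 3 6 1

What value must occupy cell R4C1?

4

Row 4 already contains {1, 2, 3, 5}.
Column 1 already contains {1, 2, 3, 5, 6}.
Its 2×3 block (box 3) already contains {1, 2, 5}.
The only value from 1–6 not eliminated is 4, so R4C1 = 4.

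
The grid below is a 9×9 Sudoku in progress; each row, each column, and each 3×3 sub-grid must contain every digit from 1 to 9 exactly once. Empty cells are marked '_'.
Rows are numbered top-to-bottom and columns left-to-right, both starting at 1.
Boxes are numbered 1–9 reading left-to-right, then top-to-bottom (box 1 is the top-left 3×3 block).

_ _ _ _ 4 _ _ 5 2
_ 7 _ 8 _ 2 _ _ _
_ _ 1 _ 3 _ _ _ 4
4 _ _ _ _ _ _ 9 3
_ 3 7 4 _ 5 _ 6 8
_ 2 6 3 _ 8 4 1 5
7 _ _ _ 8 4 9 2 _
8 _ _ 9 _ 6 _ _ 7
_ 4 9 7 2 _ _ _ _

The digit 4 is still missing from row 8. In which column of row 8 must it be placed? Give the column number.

Consider where 4 can go in row 8.
r8c2 is out (column 2 already has a 4).
r8c3 is out (box 7 already has a 4).
r8c5 is out (column 5 already has a 4).
r8c7 is out (column 7 already has a 4).
So the only cell in row 8 that can hold 4 is r8c8.
That is column 8.

8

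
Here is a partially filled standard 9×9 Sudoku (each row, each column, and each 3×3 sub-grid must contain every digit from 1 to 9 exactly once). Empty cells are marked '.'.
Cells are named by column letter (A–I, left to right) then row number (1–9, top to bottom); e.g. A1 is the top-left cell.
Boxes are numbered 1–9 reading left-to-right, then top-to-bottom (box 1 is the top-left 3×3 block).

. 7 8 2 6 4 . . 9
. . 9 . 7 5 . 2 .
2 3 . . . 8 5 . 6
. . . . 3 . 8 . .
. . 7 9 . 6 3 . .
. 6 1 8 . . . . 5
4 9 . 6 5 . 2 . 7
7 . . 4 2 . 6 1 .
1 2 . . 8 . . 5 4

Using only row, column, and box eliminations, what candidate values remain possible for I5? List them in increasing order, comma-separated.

Row 5 already contains {3, 6, 7, 9}.
Column I already contains {4, 5, 6, 7, 9}.
Its 3×3 block (box 6) already contains {3, 5, 8}.
Removing those from 1–9 leaves {1, 2} as the candidates for I5.

1,2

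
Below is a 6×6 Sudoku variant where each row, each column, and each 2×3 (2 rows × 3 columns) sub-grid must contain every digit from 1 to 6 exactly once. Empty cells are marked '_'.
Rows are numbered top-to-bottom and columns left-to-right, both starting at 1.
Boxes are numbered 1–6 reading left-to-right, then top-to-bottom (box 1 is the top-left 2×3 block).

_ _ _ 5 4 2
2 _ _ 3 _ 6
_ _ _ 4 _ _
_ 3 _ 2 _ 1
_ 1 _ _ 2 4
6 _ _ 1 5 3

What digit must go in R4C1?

4

Cell R4C1 itself could take any of {4, 5} by direct elimination.
Consider where 4 can go in column 1.
R1C1 is out (row 1 already has a 4).
R3C1 is out (row 3 already has a 4).
R5C1 is out (row 5 already has a 4).
So the only cell in column 1 that can hold 4 is R4C1.
Therefore R4C1 = 4.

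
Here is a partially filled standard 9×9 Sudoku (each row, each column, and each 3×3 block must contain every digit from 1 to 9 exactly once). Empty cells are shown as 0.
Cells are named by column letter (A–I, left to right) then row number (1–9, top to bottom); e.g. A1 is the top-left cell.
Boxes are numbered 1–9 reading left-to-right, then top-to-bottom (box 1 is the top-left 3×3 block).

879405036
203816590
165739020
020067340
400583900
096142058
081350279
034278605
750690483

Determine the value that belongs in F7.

Row 7 already contains {1, 2, 3, 5, 7, 8, 9}.
Column F already contains {2, 3, 5, 6, 7, 8, 9}.
Its 3×3 block (box 8) already contains {2, 3, 5, 6, 7, 8, 9}.
The only value from 1–9 not eliminated is 4, so F7 = 4.

4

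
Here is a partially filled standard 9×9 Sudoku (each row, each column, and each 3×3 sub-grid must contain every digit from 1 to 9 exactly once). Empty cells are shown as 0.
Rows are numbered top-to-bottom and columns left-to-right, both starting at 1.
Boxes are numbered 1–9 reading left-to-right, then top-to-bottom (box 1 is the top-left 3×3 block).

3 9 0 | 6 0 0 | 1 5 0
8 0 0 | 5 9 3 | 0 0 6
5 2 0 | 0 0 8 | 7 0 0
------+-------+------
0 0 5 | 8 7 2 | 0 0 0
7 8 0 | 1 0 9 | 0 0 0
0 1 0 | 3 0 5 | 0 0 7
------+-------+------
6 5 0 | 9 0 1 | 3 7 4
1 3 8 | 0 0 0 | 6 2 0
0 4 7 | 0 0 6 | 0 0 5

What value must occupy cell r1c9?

Cell r1c9 itself could take any of {2, 8} by direct elimination.
Consider where 8 can go in row 1.
r1c3 is out (column 3 already has a 8).
r1c5 is out (box 2 already has a 8).
r1c6 is out (column 6 already has a 8).
So the only cell in row 1 that can hold 8 is r1c9.
Therefore r1c9 = 8.

8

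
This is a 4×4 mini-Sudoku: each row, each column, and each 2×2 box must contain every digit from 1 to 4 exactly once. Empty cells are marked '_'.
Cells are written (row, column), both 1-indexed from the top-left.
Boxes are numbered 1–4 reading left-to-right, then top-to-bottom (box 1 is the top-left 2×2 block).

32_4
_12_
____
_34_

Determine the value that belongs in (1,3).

1

Row 1 already contains {2, 3, 4}.
Column 3 already contains {2, 4}.
Its 2×2 block (box 2) already contains {2, 4}.
The only value from 1–4 not eliminated is 1, so (1,3) = 1.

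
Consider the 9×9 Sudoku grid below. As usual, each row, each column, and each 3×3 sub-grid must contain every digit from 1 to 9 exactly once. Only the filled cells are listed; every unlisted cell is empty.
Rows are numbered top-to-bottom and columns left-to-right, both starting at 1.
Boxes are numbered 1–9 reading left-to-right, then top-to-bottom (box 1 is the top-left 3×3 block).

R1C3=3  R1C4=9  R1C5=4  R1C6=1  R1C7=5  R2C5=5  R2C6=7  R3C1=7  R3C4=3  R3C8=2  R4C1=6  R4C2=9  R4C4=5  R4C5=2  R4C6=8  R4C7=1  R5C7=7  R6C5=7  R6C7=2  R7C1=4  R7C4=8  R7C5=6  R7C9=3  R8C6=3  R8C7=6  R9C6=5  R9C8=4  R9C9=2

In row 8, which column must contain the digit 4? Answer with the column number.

Consider where 4 can go in row 8.
R8C1 is out (column 1 already has a 4). R8C2 is out (box 7 already has a 4). R8C3 is out (box 7 already has a 4). R8C5 is out (column 5 already has a 4). The remaining empty cells in row 8 are similarly blocked.
So the only cell in row 8 that can hold 4 is R8C4.
That is column 4.

4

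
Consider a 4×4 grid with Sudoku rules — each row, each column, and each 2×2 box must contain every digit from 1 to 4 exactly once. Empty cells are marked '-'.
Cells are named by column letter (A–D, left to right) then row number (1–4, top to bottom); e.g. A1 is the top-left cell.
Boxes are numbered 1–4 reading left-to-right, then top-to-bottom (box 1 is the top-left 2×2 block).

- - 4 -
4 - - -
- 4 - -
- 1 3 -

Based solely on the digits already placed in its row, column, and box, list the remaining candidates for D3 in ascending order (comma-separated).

1,2

Row 3 already contains {4}.
Column D already contains {}.
Its 2×2 block (box 4) already contains {3}.
Removing those from 1–4 leaves {1, 2} as the candidates for D3.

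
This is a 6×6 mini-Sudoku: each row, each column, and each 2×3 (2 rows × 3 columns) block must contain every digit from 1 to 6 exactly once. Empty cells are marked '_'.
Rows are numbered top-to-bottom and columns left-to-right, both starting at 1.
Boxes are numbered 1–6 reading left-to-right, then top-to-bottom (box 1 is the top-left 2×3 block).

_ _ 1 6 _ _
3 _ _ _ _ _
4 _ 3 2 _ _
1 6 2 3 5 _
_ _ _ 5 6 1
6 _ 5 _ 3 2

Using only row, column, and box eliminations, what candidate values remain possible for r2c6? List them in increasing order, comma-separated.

4,5

Row 2 already contains {3}.
Column 6 already contains {1, 2}.
Its 2×3 block (box 2) already contains {6}.
Removing those from 1–6 leaves {4, 5} as the candidates for r2c6.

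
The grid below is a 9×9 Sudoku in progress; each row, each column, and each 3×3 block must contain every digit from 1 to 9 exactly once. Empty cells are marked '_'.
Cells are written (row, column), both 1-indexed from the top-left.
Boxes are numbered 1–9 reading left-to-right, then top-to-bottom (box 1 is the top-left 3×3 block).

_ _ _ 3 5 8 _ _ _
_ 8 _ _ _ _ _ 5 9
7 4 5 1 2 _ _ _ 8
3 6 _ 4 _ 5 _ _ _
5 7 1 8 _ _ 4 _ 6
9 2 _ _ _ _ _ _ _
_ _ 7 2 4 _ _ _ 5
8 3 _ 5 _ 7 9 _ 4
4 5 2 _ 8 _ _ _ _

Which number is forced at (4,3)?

Row 4 already contains {3, 4, 5, 6}.
Column 3 already contains {1, 2, 5, 7}.
Its 3×3 block (box 4) already contains {1, 2, 3, 5, 6, 7, 9}.
The only value from 1–9 not eliminated is 8, so (4,3) = 8.

8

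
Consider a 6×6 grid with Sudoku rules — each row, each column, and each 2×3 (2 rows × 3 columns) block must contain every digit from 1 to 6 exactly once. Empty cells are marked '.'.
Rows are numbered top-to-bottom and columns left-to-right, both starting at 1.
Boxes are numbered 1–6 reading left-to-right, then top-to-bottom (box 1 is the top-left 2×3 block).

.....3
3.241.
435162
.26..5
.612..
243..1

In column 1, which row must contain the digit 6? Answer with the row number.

Consider where 6 can go in column 1.
r4c1 is out (row 4 already has a 6).
r5c1 is out (row 5 already has a 6).
So the only cell in column 1 that can hold 6 is r1c1.
That is row 1.

1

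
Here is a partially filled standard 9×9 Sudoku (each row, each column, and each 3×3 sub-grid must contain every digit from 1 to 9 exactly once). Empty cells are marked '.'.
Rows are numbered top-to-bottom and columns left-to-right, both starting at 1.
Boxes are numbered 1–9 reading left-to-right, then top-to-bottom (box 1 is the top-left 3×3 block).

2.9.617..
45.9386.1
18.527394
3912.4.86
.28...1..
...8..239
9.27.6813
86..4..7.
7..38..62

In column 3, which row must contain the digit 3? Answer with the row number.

Consider where 3 can go in column 3.
r2c3 is out (row 2 already has a 3).
r3c3 is out (row 3 already has a 3).
r6c3 is out (row 6 already has a 3).
r9c3 is out (row 9 already has a 3).
So the only cell in column 3 that can hold 3 is r8c3.
That is row 8.

8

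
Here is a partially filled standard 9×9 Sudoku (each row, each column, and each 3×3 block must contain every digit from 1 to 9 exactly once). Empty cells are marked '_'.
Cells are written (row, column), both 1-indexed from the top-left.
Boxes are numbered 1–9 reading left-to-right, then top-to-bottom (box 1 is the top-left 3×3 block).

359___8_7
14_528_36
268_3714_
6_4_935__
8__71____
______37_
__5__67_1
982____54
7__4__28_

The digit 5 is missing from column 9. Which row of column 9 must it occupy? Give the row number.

Consider where 5 can go in column 9.
(4,9) is out (row 4 already has a 5).
(5,9) is out (box 6 already has a 5).
(6,9) is out (box 6 already has a 5).
(9,9) is out (box 9 already has a 5).
So the only cell in column 9 that can hold 5 is (3,9).
That is row 3.

3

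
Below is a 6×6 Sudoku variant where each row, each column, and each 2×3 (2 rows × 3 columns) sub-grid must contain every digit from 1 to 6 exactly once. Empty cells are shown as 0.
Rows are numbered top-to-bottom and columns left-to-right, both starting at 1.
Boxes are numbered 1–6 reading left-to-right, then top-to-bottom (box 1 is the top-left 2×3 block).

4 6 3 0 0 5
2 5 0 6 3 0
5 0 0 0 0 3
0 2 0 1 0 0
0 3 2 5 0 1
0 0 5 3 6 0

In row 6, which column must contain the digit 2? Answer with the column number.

Consider where 2 can go in row 6.
r6c1 is out (column 1 already has a 2).
r6c2 is out (column 2 already has a 2).
So the only cell in row 6 that can hold 2 is r6c6.
That is column 6.

6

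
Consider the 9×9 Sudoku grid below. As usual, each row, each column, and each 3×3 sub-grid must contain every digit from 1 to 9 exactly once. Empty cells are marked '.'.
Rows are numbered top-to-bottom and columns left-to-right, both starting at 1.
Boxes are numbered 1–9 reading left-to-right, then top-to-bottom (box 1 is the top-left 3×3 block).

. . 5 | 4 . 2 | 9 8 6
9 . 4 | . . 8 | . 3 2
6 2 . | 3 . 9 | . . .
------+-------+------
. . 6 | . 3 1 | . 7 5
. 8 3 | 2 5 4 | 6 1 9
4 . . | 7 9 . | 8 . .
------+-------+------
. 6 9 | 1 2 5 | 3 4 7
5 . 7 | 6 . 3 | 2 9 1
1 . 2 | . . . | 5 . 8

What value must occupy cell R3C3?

Cell R3C3 itself could take any of {1, 8} by direct elimination.
Consider where 8 can go in box 1.
R1C1 is out (row 1 already has a 8).
R1C2 is out (row 1 already has a 8).
R2C2 is out (row 2 already has a 8).
So the only cell in box 1 that can hold 8 is R3C3.
Therefore R3C3 = 8.

8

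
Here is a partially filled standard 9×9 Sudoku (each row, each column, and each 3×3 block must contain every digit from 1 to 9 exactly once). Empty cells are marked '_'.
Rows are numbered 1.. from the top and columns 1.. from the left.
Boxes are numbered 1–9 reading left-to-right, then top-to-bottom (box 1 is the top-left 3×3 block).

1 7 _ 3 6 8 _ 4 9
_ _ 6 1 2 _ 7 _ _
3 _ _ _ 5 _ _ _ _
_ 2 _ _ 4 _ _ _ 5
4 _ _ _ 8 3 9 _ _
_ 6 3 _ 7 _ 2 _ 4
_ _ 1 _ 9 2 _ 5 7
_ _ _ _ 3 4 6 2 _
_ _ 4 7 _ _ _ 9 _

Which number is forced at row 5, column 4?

2

Cell row 5, column 4 itself could take any of {2, 5, 6} by direct elimination.
Consider where 2 can go in box 5.
row 4, column 4 is out (row 4 already has a 2).
row 4, column 6 is out (row 4 already has a 2).
row 6, column 4 is out (row 6 already has a 2).
row 6, column 6 is out (row 6 already has a 2).
So the only cell in box 5 that can hold 2 is row 5, column 4.
Therefore row 5, column 4 = 2.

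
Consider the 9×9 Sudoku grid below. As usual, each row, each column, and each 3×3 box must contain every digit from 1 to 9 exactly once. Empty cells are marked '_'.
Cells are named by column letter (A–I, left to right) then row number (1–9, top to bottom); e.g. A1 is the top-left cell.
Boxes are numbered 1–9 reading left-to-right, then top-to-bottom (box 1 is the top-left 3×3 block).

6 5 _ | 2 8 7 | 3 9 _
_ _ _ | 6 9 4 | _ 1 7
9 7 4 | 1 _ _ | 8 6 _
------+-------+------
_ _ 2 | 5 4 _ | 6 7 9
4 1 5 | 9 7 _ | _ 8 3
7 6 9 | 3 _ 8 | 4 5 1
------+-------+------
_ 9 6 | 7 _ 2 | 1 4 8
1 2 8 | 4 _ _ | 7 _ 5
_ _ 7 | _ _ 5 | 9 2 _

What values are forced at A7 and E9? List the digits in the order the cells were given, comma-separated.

5,1

For A7:
  Consider where 5 can go in box 7.
  A9 is out (row 9 already has a 5).
  B9 is out (row 9 already has a 5).
  So the only cell in box 7 that can hold 5 is A7.
  So A7 = 5.
For E9:
  Consider where 1 can go in box 8.
  E7 is out (row 7 already has a 1).
  E8 is out (row 8 already has a 1).
  F8 is out (row 8 already has a 1).
  D9 is out (column D already has a 1).
  So the only cell in box 8 that can hold 1 is E9.
  So E9 = 1.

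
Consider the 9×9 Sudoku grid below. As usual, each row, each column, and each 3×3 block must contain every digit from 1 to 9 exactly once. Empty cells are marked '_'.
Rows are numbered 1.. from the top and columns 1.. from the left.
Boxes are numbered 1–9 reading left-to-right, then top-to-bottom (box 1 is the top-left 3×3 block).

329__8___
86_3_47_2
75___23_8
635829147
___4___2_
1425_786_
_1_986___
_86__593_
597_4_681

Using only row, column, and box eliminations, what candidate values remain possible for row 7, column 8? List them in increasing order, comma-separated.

5,7

Row 7 already contains {1, 6, 8, 9}.
Column 8 already contains {2, 3, 4, 6, 8}.
Its 3×3 block (box 9) already contains {1, 3, 6, 8, 9}.
Removing those from 1–9 leaves {5, 7} as the candidates for row 7, column 8.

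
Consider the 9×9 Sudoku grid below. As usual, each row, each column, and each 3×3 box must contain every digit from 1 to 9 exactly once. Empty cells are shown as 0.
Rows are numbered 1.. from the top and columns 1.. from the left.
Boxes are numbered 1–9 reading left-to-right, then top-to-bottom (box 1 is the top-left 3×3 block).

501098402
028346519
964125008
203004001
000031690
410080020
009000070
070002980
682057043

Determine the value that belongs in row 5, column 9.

Cell row 5, column 9 itself could take any of {4, 5, 7} by direct elimination.
Consider where 4 can go in column 9.
row 6, column 9 is out (row 6 already has a 4).
row 7, column 9 is out (box 9 already has a 4).
row 8, column 9 is out (box 9 already has a 4).
So the only cell in column 9 that can hold 4 is row 5, column 9.
Therefore row 5, column 9 = 4.

4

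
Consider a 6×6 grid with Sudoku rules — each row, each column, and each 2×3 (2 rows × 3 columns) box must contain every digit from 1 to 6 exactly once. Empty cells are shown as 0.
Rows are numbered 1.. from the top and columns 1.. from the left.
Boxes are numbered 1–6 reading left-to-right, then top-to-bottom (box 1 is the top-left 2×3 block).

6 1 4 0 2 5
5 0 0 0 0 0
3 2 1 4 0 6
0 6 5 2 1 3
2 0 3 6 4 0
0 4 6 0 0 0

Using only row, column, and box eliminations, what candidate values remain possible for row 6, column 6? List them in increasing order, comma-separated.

Row 6 already contains {4, 6}.
Column 6 already contains {3, 5, 6}.
Its 2×3 block (box 6) already contains {4, 6}.
Removing those from 1–6 leaves {1, 2} as the candidates for row 6, column 6.

1,2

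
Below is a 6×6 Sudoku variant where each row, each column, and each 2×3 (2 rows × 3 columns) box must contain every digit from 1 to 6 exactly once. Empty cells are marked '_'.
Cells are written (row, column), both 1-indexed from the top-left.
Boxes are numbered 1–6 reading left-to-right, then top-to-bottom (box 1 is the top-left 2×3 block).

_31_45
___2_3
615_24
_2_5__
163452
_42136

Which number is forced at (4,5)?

Cell (4,5) itself could take any of {1, 6} by direct elimination.
Consider where 6 can go in row 4.
(4,1) is out (column 1 already has a 6).
(4,3) is out (box 3 already has a 6).
(4,6) is out (column 6 already has a 6).
So the only cell in row 4 that can hold 6 is (4,5).
Therefore (4,5) = 6.

6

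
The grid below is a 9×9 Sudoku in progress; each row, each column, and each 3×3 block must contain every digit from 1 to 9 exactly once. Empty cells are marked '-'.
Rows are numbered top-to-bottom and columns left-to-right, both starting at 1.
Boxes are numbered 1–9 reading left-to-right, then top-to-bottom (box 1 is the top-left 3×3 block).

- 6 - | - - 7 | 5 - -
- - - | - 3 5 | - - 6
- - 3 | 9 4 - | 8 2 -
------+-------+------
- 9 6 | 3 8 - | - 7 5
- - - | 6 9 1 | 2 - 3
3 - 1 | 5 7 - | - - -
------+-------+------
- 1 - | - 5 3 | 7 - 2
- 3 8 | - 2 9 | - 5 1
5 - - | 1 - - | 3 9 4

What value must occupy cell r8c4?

7

Cell r8c4 itself could take any of {4, 7} by direct elimination.
Consider where 7 can go in box 8.
r7c4 is out (row 7 already has a 7).
r9c5 is out (column 5 already has a 7).
r9c6 is out (column 6 already has a 7).
So the only cell in box 8 that can hold 7 is r8c4.
Therefore r8c4 = 7.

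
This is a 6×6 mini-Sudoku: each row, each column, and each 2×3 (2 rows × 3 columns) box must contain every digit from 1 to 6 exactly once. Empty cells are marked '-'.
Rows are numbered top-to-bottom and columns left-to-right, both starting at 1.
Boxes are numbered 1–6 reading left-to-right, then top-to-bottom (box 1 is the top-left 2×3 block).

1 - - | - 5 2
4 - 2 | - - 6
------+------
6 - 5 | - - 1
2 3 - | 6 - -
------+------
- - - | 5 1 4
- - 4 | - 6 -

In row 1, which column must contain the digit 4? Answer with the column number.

Consider where 4 can go in row 1.
r1c2 is out (box 1 already has a 4).
r1c3 is out (column 3 already has a 4).
So the only cell in row 1 that can hold 4 is r1c4.
That is column 4.

4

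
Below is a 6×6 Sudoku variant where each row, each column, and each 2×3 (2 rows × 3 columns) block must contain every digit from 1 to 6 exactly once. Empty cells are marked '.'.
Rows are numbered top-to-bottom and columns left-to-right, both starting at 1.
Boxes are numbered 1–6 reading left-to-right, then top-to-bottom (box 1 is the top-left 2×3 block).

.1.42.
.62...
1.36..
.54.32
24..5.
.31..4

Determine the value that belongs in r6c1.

5

Cell r6c1 itself could take any of {5, 6} by direct elimination.
Consider where 5 can go in box 5.
r5c3 is out (row 5 already has a 5).
So the only cell in box 5 that can hold 5 is r6c1.
Therefore r6c1 = 5.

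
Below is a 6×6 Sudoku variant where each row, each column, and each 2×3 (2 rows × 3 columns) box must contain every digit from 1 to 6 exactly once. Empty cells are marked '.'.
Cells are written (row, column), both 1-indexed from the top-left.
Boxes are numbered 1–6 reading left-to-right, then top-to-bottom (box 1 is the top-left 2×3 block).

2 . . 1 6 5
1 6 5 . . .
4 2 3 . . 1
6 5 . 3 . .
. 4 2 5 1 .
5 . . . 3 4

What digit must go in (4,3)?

Row 4 already contains {3, 5, 6}.
Column 3 already contains {2, 3, 5}.
Its 2×3 block (box 3) already contains {2, 3, 4, 5, 6}.
The only value from 1–6 not eliminated is 1, so (4,3) = 1.

1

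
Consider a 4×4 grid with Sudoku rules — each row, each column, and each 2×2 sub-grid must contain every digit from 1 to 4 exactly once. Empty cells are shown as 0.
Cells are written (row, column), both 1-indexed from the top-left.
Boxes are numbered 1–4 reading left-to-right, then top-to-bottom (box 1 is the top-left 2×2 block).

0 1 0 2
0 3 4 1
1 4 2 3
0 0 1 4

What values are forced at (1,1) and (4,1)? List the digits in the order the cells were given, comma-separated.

4,3

For (1,1):
  Row 1 already contains {1, 2}.
  Column 1 already contains {1}.
  Its 2×2 block (box 1) already contains {1, 3}.
  The only value from 1–4 not eliminated is 4, so (1,1) = 4.
For (4,1):
  Consider where 3 can go in column 1.
  (1,1) is out (box 1 already has a 3).
  (2,1) is out (row 2 already has a 3).
  So the only cell in column 1 that can hold 3 is (4,1).
  So (4,1) = 3.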